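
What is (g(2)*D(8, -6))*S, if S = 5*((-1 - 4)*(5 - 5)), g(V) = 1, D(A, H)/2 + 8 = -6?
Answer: 0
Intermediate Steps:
D(A, H) = -28 (D(A, H) = -16 + 2*(-6) = -16 - 12 = -28)
S = 0 (S = 5*(-5*0) = 5*0 = 0)
(g(2)*D(8, -6))*S = (1*(-28))*0 = -28*0 = 0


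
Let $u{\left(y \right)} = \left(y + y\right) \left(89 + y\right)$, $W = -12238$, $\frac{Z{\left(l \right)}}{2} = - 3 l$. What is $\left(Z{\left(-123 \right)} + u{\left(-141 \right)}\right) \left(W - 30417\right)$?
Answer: $-656972310$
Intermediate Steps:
$Z{\left(l \right)} = - 6 l$ ($Z{\left(l \right)} = 2 \left(- 3 l\right) = - 6 l$)
$u{\left(y \right)} = 2 y \left(89 + y\right)$
$\left(Z{\left(-123 \right)} + u{\left(-141 \right)}\right) \left(W - 30417\right) = \left(\left(-6\right) \left(-123\right) + 2 \left(-141\right) \left(89 - 141\right)\right) \left(-12238 - 30417\right) = \left(738 + 2 \left(-141\right) \left(-52\right)\right) \left(-42655\right) = \left(738 + 14664\right) \left(-42655\right) = 15402 \left(-42655\right) = -656972310$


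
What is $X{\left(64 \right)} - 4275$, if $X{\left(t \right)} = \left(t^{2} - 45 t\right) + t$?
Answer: $-2995$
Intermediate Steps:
$X{\left(t \right)} = t^{2} - 44 t$
$X{\left(64 \right)} - 4275 = 64 \left(-44 + 64\right) - 4275 = 64 \cdot 20 - 4275 = 1280 - 4275 = -2995$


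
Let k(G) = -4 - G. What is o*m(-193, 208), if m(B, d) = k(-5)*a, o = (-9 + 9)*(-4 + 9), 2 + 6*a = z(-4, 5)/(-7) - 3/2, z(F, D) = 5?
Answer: 0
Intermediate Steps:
a = -59/84 (a = -⅓ + (5/(-7) - 3/2)/6 = -⅓ + (5*(-⅐) - 3*½)/6 = -⅓ + (-5/7 - 3/2)/6 = -⅓ + (⅙)*(-31/14) = -⅓ - 31/84 = -59/84 ≈ -0.70238)
o = 0 (o = 0*5 = 0)
m(B, d) = -59/84 (m(B, d) = (-4 - 1*(-5))*(-59/84) = (-4 + 5)*(-59/84) = 1*(-59/84) = -59/84)
o*m(-193, 208) = 0*(-59/84) = 0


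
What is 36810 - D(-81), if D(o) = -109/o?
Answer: 2981501/81 ≈ 36809.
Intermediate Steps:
36810 - D(-81) = 36810 - (-109)/(-81) = 36810 - (-109)*(-1)/81 = 36810 - 1*109/81 = 36810 - 109/81 = 2981501/81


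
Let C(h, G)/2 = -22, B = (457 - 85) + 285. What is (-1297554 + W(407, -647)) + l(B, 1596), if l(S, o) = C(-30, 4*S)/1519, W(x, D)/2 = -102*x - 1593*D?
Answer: 1034074396/1519 ≈ 6.8076e+5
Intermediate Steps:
B = 657 (B = 372 + 285 = 657)
C(h, G) = -44 (C(h, G) = 2*(-22) = -44)
W(x, D) = -3186*D - 204*x (W(x, D) = 2*(-102*x - 1593*D) = 2*(-1593*D - 102*x) = -3186*D - 204*x)
l(S, o) = -44/1519
(-1297554 + W(407, -647)) + l(B, 1596) = (-1297554 + (-3186*(-647) - 204*407)) - 44/1519 = (-1297554 + (2061342 - 83028)) - 44/1519 = (-1297554 + 1978314) - 44/1519 = 680760 - 44/1519 = 1034074396/1519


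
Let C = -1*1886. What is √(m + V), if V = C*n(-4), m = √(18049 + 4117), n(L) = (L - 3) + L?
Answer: √(20746 + √22166) ≈ 144.55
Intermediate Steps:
n(L) = -3 + 2*L (n(L) = (-3 + L) + L = -3 + 2*L)
C = -1886
m = √22166 ≈ 148.88
V = 20746 (V = -1886*(-3 + 2*(-4)) = -1886*(-3 - 8) = -1886*(-11) = 20746)
√(m + V) = √(√22166 + 20746) = √(20746 + √22166)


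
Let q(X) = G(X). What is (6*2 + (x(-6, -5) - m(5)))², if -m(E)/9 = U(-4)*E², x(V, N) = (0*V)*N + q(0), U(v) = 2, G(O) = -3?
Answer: 210681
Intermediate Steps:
q(X) = -3
x(V, N) = -3 (x(V, N) = (0*V)*N - 3 = 0*N - 3 = 0 - 3 = -3)
m(E) = -18*E²
(6*2 + (x(-6, -5) - m(5)))² = (6*2 + (-3 - (-18)*5²))² = (12 + (-3 - (-18)*25))² = (12 + (-3 - 1*(-450)))² = (12 + (-3 + 450))² = (12 + 447)² = 459² = 210681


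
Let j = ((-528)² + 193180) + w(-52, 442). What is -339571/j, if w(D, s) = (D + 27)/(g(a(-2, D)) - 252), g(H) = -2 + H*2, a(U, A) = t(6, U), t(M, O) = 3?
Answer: -84213608/117047097 ≈ -0.71948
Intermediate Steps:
a(U, A) = 3
g(H) = -2 + 2*H
w(D, s) = -27/248 - D/248 (w(D, s) = (D + 27)/((-2 + 2*3) - 252) = (27 + D)/((-2 + 6) - 252) = (27 + D)/(4 - 252) = (27 + D)/(-248) = (27 + D)*(-1/248) = -27/248 - D/248)
j = 117047097/248 (j = ((-528)² + 193180) + (-27/248 - 1/248*(-52)) = (278784 + 193180) + (-27/248 + 13/62) = 471964 + 25/248 = 117047097/248 ≈ 4.7196e+5)
-339571/j = -339571/117047097/248 = -339571*248/117047097 = -84213608/117047097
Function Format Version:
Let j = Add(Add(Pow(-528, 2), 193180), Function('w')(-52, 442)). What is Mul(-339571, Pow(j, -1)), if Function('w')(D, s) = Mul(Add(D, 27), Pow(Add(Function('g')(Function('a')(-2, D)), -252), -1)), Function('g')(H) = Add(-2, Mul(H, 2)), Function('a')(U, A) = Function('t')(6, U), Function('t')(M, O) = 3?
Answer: Rational(-84213608, 117047097) ≈ -0.71948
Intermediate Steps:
Function('a')(U, A) = 3
Function('g')(H) = Add(-2, Mul(2, H))
Function('w')(D, s) = Add(Rational(-27, 248), Mul(Rational(-1, 248), D)) (Function('w')(D, s) = Mul(Add(D, 27), Pow(Add(Add(-2, Mul(2, 3)), -252), -1)) = Mul(Add(27, D), Pow(Add(Add(-2, 6), -252), -1)) = Mul(Add(27, D), Pow(Add(4, -252), -1)) = Mul(Add(27, D), Pow(-248, -1)) = Mul(Add(27, D), Rational(-1, 248)) = Add(Rational(-27, 248), Mul(Rational(-1, 248), D)))
j = Rational(117047097, 248) (j = Add(Add(Pow(-528, 2), 193180), Add(Rational(-27, 248), Mul(Rational(-1, 248), -52))) = Add(Add(278784, 193180), Add(Rational(-27, 248), Rational(13, 62))) = Add(471964, Rational(25, 248)) = Rational(117047097, 248) ≈ 4.7196e+5)
Mul(-339571, Pow(j, -1)) = Mul(-339571, Pow(Rational(117047097, 248), -1)) = Mul(-339571, Rational(248, 117047097)) = Rational(-84213608, 117047097)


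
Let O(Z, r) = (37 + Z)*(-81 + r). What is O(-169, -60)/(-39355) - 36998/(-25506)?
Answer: 37743793/38607255 ≈ 0.97763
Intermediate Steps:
O(Z, r) = (-81 + r)*(37 + Z)
O(-169, -60)/(-39355) - 36998/(-25506) = (-2997 - 81*(-169) + 37*(-60) - 169*(-60))/(-39355) - 36998/(-25506) = (-2997 + 13689 - 2220 + 10140)*(-1/39355) - 36998*(-1/25506) = 18612*(-1/39355) + 1423/981 = -18612/39355 + 1423/981 = 37743793/38607255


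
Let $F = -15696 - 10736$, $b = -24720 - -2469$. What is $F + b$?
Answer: $-48683$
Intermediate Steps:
$b = -22251$ ($b = -24720 + 2469 = -22251$)
$F = -26432$
$F + b = -26432 - 22251 = -48683$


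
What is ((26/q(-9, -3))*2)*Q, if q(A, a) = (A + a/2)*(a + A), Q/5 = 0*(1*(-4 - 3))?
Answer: 0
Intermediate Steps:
Q = 0 (Q = 5*(0*(1*(-4 - 3))) = 5*(0*(1*(-7))) = 5*(0*(-7)) = 5*0 = 0)
q(A, a) = (A + a)*(A + a/2) (q(A, a) = (A + a*(½))*(A + a) = (A + a/2)*(A + a) = (A + a)*(A + a/2))
((26/q(-9, -3))*2)*Q = ((26/((-9)² + (½)*(-3)² + (3/2)*(-9)*(-3)))*2)*0 = ((26/(81 + (½)*9 + 81/2))*2)*0 = ((26/(81 + 9/2 + 81/2))*2)*0 = ((26/126)*2)*0 = ((26*(1/126))*2)*0 = ((13/63)*2)*0 = (26/63)*0 = 0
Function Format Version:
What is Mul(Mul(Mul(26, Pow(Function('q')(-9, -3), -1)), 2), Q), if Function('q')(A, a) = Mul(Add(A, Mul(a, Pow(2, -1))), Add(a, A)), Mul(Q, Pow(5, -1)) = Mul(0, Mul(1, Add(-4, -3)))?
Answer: 0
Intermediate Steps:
Q = 0 (Q = Mul(5, Mul(0, Mul(1, Add(-4, -3)))) = Mul(5, Mul(0, Mul(1, -7))) = Mul(5, Mul(0, -7)) = Mul(5, 0) = 0)
Function('q')(A, a) = Mul(Add(A, a), Add(A, Mul(Rational(1, 2), a))) (Function('q')(A, a) = Mul(Add(A, Mul(a, Rational(1, 2))), Add(A, a)) = Mul(Add(A, Mul(Rational(1, 2), a)), Add(A, a)) = Mul(Add(A, a), Add(A, Mul(Rational(1, 2), a))))
Mul(Mul(Mul(26, Pow(Function('q')(-9, -3), -1)), 2), Q) = Mul(Mul(Mul(26, Pow(Add(Pow(-9, 2), Mul(Rational(1, 2), Pow(-3, 2)), Mul(Rational(3, 2), -9, -3)), -1)), 2), 0) = Mul(Mul(Mul(26, Pow(Add(81, Mul(Rational(1, 2), 9), Rational(81, 2)), -1)), 2), 0) = Mul(Mul(Mul(26, Pow(Add(81, Rational(9, 2), Rational(81, 2)), -1)), 2), 0) = Mul(Mul(Mul(26, Pow(126, -1)), 2), 0) = Mul(Mul(Mul(26, Rational(1, 126)), 2), 0) = Mul(Mul(Rational(13, 63), 2), 0) = Mul(Rational(26, 63), 0) = 0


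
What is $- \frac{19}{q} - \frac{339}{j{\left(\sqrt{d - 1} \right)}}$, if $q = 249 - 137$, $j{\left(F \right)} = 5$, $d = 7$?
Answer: $- \frac{38063}{560} \approx -67.97$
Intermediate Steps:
$q = 112$
$- \frac{19}{q} - \frac{339}{j{\left(\sqrt{d - 1} \right)}} = - \frac{19}{112} - \frac{339}{5} = - \frac{38063}{560}$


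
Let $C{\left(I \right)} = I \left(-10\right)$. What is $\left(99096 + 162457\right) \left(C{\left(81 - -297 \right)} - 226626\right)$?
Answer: $-60263380518$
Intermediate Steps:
$C{\left(I \right)} = - 10 I$
$\left(99096 + 162457\right) \left(C{\left(81 - -297 \right)} - 226626\right) = \left(99096 + 162457\right) \left(- 10 \left(81 - -297\right) - 226626\right) = 261553 \left(- 10 \left(81 + 297\right) - 226626\right) = 261553 \left(\left(-10\right) 378 - 226626\right) = 261553 \left(-3780 - 226626\right) = 261553 \left(-230406\right) = -60263380518$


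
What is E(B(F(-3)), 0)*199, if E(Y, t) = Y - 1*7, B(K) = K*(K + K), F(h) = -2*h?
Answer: 12935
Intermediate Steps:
B(K) = 2*K**2 (B(K) = K*(2*K) = 2*K**2)
E(Y, t) = -7 + Y (E(Y, t) = Y - 7 = -7 + Y)
E(B(F(-3)), 0)*199 = (-7 + 2*(-2*(-3))**2)*199 = (-7 + 2*6**2)*199 = (-7 + 2*36)*199 = (-7 + 72)*199 = 65*199 = 12935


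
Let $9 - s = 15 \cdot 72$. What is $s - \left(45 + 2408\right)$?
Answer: $-3524$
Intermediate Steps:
$s = -1071$ ($s = 9 - 15 \cdot 72 = 9 - 1080 = -1071$)
$s - \left(45 + 2408\right) = -1071 - \left(45 + 2408\right) = -1071 - 2453 = -3524$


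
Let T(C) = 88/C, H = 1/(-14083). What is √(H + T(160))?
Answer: √10906790595/140830 ≈ 0.74157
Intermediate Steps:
H = -1/14083 ≈ -7.1008e-5
√(H + T(160)) = √(-1/14083 + 88/160) = √(-1/14083 + 88*(1/160)) = √(-1/14083 + 11/20) = √(154893/281660) = √10906790595/140830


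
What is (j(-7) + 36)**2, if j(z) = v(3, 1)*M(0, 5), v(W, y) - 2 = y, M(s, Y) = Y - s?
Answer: 2601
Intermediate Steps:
v(W, y) = 2 + y
j(z) = 15 (j(z) = (2 + 1)*(5 - 1*0) = 3*(5 + 0) = 3*5 = 15)
(j(-7) + 36)**2 = (15 + 36)**2 = 51**2 = 2601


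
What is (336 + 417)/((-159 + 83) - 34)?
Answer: -753/110 ≈ -6.8455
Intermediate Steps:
(336 + 417)/((-159 + 83) - 34) = 753/(-76 - 34) = 753/(-110) = 753*(-1/110) = -753/110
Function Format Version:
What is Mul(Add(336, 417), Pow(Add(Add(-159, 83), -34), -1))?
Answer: Rational(-753, 110) ≈ -6.8455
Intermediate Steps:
Mul(Add(336, 417), Pow(Add(Add(-159, 83), -34), -1)) = Mul(753, Pow(Add(-76, -34), -1)) = Mul(753, Pow(-110, -1)) = Mul(753, Rational(-1, 110)) = Rational(-753, 110)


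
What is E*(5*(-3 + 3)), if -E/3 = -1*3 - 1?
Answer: 0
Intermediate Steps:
E = 12 (E = -3*(-1*3 - 1) = -3*(-3 - 1) = -3*(-4) = 12)
E*(5*(-3 + 3)) = 12*(5*(-3 + 3)) = 12*(5*0) = 12*0 = 0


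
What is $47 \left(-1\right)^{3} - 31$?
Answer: $-78$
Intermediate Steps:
$47 \left(-1\right)^{3} - 31 = 47 \left(-1\right) - 31 = -47 - 31 = -78$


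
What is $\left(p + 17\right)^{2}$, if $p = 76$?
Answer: $8649$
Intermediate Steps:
$\left(p + 17\right)^{2} = \left(76 + 17\right)^{2} = 93^{2} = 8649$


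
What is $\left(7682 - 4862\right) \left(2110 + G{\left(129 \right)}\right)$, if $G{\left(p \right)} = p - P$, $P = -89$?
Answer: $6564960$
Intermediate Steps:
$G{\left(p \right)} = 89 + p$ ($G{\left(p \right)} = p - -89 = p + 89 = 89 + p$)
$\left(7682 - 4862\right) \left(2110 + G{\left(129 \right)}\right) = \left(7682 - 4862\right) \left(2110 + \left(89 + 129\right)\right) = 2820 \left(2110 + 218\right) = 2820 \cdot 2328 = 6564960$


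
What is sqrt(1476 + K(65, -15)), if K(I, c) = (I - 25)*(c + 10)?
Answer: 2*sqrt(319) ≈ 35.721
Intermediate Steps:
K(I, c) = (-25 + I)*(10 + c)
sqrt(1476 + K(65, -15)) = sqrt(1476 + (-250 - 25*(-15) + 10*65 + 65*(-15))) = sqrt(1476 + (-250 + 375 + 650 - 975)) = sqrt(1476 - 200) = sqrt(1276) = 2*sqrt(319)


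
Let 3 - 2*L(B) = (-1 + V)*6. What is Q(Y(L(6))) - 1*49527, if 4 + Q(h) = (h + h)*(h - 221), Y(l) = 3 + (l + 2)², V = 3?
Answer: -427587/8 ≈ -53448.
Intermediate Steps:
L(B) = -9/2 (L(B) = 3/2 - (-1 + 3)*6/2 = 3/2 - 6 = -9/2)
Y(l) = 3 + (2 + l)²
Q(h) = -4 + 2*h*(-221 + h) (Q(h) = -4 + (h + h)*(h - 221) = -4 + (2*h)*(-221 + h) = -4 + 2*h*(-221 + h))
Q(Y(L(6))) - 1*49527 = (-4 - 442*(3 + (2 - 9/2)²) + 2*(3 + (2 - 9/2)²)²) - 1*49527 = (-4 - 442*(3 + (-5/2)²) + 2*(3 + (-5/2)²)²) - 49527 = (-4 - 442*(3 + 25/4) + 2*(3 + 25/4)²) - 49527 = (-4 - 442*37/4 + 2*(37/4)²) - 49527 = (-4 - 8177/2 + 2*(1369/16)) - 49527 = (-4 - 8177/2 + 1369/8) - 49527 = -31371/8 - 49527 = -427587/8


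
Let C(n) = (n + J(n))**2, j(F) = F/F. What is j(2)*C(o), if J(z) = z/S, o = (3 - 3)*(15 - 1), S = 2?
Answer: 0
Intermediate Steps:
j(F) = 1
o = 0 (o = 0*14 = 0)
J(z) = z/2
C(n) = 9*n**2/4 (C(n) = (n + n/2)**2 = (3*n/2)**2 = 9*n**2/4)
j(2)*C(o) = 1*((9/4)*0**2) = 1*((9/4)*0) = 1*0 = 0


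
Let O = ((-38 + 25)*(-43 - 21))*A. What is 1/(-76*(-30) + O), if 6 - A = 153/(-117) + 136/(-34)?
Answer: 1/11688 ≈ 8.5558e-5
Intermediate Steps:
A = 147/13 (A = 6 - (153/(-117) + 136/(-34)) = 6 - (153*(-1/117) + 136*(-1/34)) = 6 - (-17/13 - 4) = 6 - 1*(-69/13) = 6 + 69/13 = 147/13 ≈ 11.308)
O = 9408 (O = ((-38 + 25)*(-43 - 21))*(147/13) = -13*(-64)*(147/13) = 832*(147/13) = 9408)
1/(-76*(-30) + O) = 1/(-76*(-30) + 9408) = 1/(2280 + 9408) = 1/11688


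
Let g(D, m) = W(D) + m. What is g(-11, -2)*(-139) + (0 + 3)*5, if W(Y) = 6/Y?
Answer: 4057/11 ≈ 368.82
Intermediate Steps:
g(D, m) = m + 6/D (g(D, m) = 6/D + m = m + 6/D)
g(-11, -2)*(-139) + (0 + 3)*5 = (-2 + 6/(-11))*(-139) + (0 + 3)*5 = (-2 + 6*(-1/11))*(-139) + 3*5 = (-2 - 6/11)*(-139) + 15 = -28/11*(-139) + 15 = 3892/11 + 15 = 4057/11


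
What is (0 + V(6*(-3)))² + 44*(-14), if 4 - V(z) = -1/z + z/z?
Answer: -196775/324 ≈ -607.33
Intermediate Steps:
V(z) = 3 + 1/z (V(z) = 4 - (-1/z + z/z) = 4 - (-1/z + 1) = 4 - (1 - 1/z) = 4 + (-1 + 1/z) = 3 + 1/z)
(0 + V(6*(-3)))² + 44*(-14) = (0 + (3 + 1/(6*(-3))))² + 44*(-14) = (0 + (3 + 1/(-18)))² - 616 = (0 + (3 - 1/18))² - 616 = (0 + 53/18)² - 616 = (53/18)² - 616 = 2809/324 - 616 = -196775/324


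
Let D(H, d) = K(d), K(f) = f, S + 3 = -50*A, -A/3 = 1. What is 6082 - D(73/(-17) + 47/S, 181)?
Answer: 5901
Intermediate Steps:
A = -3 (A = -3*1 = -3)
S = 147 (S = -3 - 50*(-3) = -3 + 150 = 147)
D(H, d) = d
6082 - D(73/(-17) + 47/S, 181) = 6082 - 1*181 = 6082 - 181 = 5901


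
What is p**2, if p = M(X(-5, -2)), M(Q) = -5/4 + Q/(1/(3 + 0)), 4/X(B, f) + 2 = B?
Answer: 6889/784 ≈ 8.7870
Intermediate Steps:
X(B, f) = 4/(-2 + B)
M(Q) = -5/4 + 3*Q (M(Q) = -5*1/4 + Q/(1/3) = -5/4 + Q/(1/3) = -5/4 + Q*3 = -5/4 + 3*Q)
p = -83/28 (p = -5/4 + 3*(4/(-2 - 5)) = -5/4 + 3*(4/(-7)) = -5/4 + 3*(4*(-1/7)) = -5/4 + 3*(-4/7) = -5/4 - 12/7 = -83/28 ≈ -2.9643)
p**2 = (-83/28)**2 = 6889/784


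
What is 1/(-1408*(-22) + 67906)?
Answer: 1/98882 ≈ 1.0113e-5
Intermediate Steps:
1/(-1408*(-22) + 67906) = 1/(30976 + 67906) = 1/98882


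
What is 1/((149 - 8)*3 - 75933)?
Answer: -1/75510 ≈ -1.3243e-5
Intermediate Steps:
1/((149 - 8)*3 - 75933) = 1/(141*3 - 75933) = 1/(423 - 75933) = 1/(-75510) = -1/75510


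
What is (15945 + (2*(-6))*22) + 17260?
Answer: 32941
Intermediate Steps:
(15945 + (2*(-6))*22) + 17260 = (15945 - 12*22) + 17260 = (15945 - 264) + 17260 = 15681 + 17260 = 32941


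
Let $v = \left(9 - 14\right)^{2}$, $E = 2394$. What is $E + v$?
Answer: $2419$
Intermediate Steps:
$v = 25$ ($v = \left(-5\right)^{2} = 25$)
$E + v = 2394 + 25 = 2419$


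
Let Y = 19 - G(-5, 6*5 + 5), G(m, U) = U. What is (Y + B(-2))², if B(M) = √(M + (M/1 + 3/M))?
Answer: (32 - I*√22)²/4 ≈ 250.5 - 75.047*I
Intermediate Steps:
B(M) = √(2*M + 3/M) (B(M) = √(M + (M*1 + 3/M)) = √(M + (M + 3/M)) = √(2*M + 3/M))
Y = -16 (Y = 19 - (6*5 + 5) = 19 - (30 + 5) = 19 - 1*35 = 19 - 35 = -16)
(Y + B(-2))² = (-16 + √(2*(-2) + 3/(-2)))² = (-16 + √(-4 + 3*(-½)))² = (-16 + √(-4 - 3/2))² = (-16 + √(-11/2))² = (-16 + I*√22/2)²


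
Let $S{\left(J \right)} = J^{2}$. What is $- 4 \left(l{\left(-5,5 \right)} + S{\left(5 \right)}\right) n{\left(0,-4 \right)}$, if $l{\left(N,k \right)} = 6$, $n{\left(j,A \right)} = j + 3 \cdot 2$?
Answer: $-744$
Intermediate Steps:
$n{\left(j,A \right)} = 6 + j$ ($n{\left(j,A \right)} = j + 6 = 6 + j$)
$- 4 \left(l{\left(-5,5 \right)} + S{\left(5 \right)}\right) n{\left(0,-4 \right)} = - 4 \left(6 + 5^{2}\right) \left(6 + 0\right) = - 4 \left(6 + 25\right) 6 = \left(-4\right) 31 \cdot 6 = \left(-124\right) 6 = -744$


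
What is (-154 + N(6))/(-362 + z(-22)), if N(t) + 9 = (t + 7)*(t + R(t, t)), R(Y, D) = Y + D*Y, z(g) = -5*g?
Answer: -461/252 ≈ -1.8294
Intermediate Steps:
N(t) = -9 + (7 + t)*(t + t*(1 + t)) (N(t) = -9 + (t + 7)*(t + t*(1 + t)) = -9 + (7 + t)*(t + t*(1 + t)))
(-154 + N(6))/(-362 + z(-22)) = (-154 + (-9 + 6³ + 9*6² + 14*6))/(-362 - 5*(-22)) = (-154 + (-9 + 216 + 9*36 + 84))/(-362 + 110) = (-154 + (-9 + 216 + 324 + 84))/(-252) = (-154 + 615)*(-1/252) = 461*(-1/252) = -461/252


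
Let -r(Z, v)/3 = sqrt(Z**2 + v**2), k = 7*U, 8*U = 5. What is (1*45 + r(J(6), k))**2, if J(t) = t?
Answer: 161361/64 - 135*sqrt(3529)/4 ≈ 516.33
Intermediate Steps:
U = 5/8 (U = (1/8)*5 = 5/8 ≈ 0.62500)
k = 35/8 (k = 7*(5/8) = 35/8 ≈ 4.3750)
r(Z, v) = -3*sqrt(Z**2 + v**2)
(1*45 + r(J(6), k))**2 = (1*45 - 3*sqrt(6**2 + (35/8)**2))**2 = (45 - 3*sqrt(36 + 1225/64))**2 = (45 - 3*sqrt(3529)/8)**2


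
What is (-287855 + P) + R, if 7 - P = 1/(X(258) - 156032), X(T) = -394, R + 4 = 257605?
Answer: -4731417221/156426 ≈ -30247.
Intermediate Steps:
R = 257601 (R = -4 + 257605 = 257601)
P = 1094983/156426 (P = 7 - 1/(-394 - 156032) = 7 - 1/(-156426) = 7 - 1*(-1/156426) = 7 + 1/156426 = 1094983/156426 ≈ 7.0000)
(-287855 + P) + R = (-287855 + 1094983/156426) + 257601 = -45026911247/156426 + 257601 = -4731417221/156426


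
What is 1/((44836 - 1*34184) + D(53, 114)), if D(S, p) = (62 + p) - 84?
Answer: 1/10744 ≈ 9.3075e-5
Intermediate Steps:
D(S, p) = -22 + p
1/((44836 - 1*34184) + D(53, 114)) = 1/((44836 - 1*34184) + (-22 + 114)) = 1/((44836 - 34184) + 92) = 1/(10652 + 92) = 1/10744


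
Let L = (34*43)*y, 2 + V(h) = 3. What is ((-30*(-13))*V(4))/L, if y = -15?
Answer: -13/731 ≈ -0.017784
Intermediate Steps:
V(h) = 1 (V(h) = -2 + 3 = 1)
L = -21930 (L = (34*43)*(-15) = 1462*(-15) = -21930)
((-30*(-13))*V(4))/L = (-30*(-13)*1)/(-21930) = (390*1)*(-1/21930) = 390*(-1/21930) = -13/731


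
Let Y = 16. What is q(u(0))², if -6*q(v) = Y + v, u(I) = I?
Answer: 64/9 ≈ 7.1111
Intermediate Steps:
q(v) = -8/3 - v/6 (q(v) = -(16 + v)/6 = -8/3 - v/6)
q(u(0))² = (-8/3 - ⅙*0)² = (-8/3 + 0)² = (-8/3)² = 64/9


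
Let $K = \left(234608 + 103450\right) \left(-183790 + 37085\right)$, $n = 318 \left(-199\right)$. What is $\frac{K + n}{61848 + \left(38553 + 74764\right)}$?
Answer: $- \frac{49594862172}{175165} \approx -2.8313 \cdot 10^{5}$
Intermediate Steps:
$n = -63282$
$K = -49594798890$ ($K = 338058 \left(-146705\right) = -49594798890$)
$\frac{K + n}{61848 + \left(38553 + 74764\right)} = \frac{-49594798890 - 63282}{61848 + \left(38553 + 74764\right)} = - \frac{49594862172}{61848 + 113317} = - \frac{49594862172}{175165}$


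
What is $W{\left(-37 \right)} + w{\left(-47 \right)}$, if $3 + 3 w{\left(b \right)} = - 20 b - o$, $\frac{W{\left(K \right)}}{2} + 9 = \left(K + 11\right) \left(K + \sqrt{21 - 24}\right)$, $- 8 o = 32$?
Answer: $\frac{6659}{3} - 52 i \sqrt{3} \approx 2219.7 - 90.067 i$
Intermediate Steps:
$o = -4$ ($o = \left(- \frac{1}{8}\right) 32 = -4$)
$W{\left(K \right)} = -18 + 2 \left(11 + K\right) \left(K + i \sqrt{3}\right)$ ($W{\left(K \right)} = -18 + 2 \left(K + 11\right) \left(K + \sqrt{21 - 24}\right) = -18 + 2 \left(11 + K\right) \left(K + \sqrt{-3}\right) = -18 + 2 \left(11 + K\right) \left(K + i \sqrt{3}\right)$)
$w{\left(b \right)} = \frac{1}{3} - \frac{20 b}{3}$ ($w{\left(b \right)} = -1 + \frac{- 20 b - -4}{3} = -1 + \frac{- 20 b + 4}{3} = -1 + \frac{4 - 20 b}{3} = -1 - \left(- \frac{4}{3} + \frac{20 b}{3}\right) = \frac{1}{3} - \frac{20 b}{3}$)
$W{\left(-37 \right)} + w{\left(-47 \right)} = \left(-18 + 2 \left(-37\right)^{2} + 22 \left(-37\right) + 22 i \sqrt{3} + 2 i \left(-37\right) \sqrt{3}\right) + \left(\frac{1}{3} - - \frac{940}{3}\right) = \left(-18 + 2 \cdot 1369 - 814 + 22 i \sqrt{3} - 74 i \sqrt{3}\right) + \left(\frac{1}{3} + \frac{940}{3}\right) = \left(-18 + 2738 - 814 + 22 i \sqrt{3} - 74 i \sqrt{3}\right) + \frac{941}{3} = \left(1906 - 52 i \sqrt{3}\right) + \frac{941}{3} = \frac{6659}{3} - 52 i \sqrt{3}$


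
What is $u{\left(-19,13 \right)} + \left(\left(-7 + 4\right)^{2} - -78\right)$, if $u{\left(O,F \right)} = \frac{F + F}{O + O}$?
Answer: $\frac{1640}{19} \approx 86.316$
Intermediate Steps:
$u{\left(O,F \right)} = \frac{F}{O}$ ($u{\left(O,F \right)} = \frac{2 F}{2 O} = 2 F \frac{1}{2 O} = \frac{F}{O}$)
$u{\left(-19,13 \right)} + \left(\left(-7 + 4\right)^{2} - -78\right) = \frac{13}{-19} + \left(\left(-7 + 4\right)^{2} - -78\right) = 13 \left(- \frac{1}{19}\right) + \left(\left(-3\right)^{2} + 78\right) = - \frac{13}{19} + \left(9 + 78\right) = - \frac{13}{19} + 87 = \frac{1640}{19}$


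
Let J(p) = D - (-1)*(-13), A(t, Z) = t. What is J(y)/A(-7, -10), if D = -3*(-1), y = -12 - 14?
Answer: 10/7 ≈ 1.4286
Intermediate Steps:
y = -26
D = 3
J(p) = -10 (J(p) = 3 - (-1)*(-13) = 3 - 1*13 = 3 - 13 = -10)
J(y)/A(-7, -10) = -10/(-7) = -10*(-1/7) = 10/7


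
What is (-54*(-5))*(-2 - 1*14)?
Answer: -4320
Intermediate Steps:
(-54*(-5))*(-2 - 1*14) = 270*(-2 - 14) = 270*(-16) = -4320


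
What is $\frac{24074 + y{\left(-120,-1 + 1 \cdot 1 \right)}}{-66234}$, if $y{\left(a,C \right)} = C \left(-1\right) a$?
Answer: $- \frac{12037}{33117} \approx -0.36347$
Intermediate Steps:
$y{\left(a,C \right)} = - C a$
$\frac{24074 + y{\left(-120,-1 + 1 \cdot 1 \right)}}{-66234} = \frac{24074 - \left(-1 + 1 \cdot 1\right) \left(-120\right)}{-66234} = \left(24074 - \left(-1 + 1\right) \left(-120\right)\right) \left(- \frac{1}{66234}\right) = \left(24074 - 0 \left(-120\right)\right) \left(- \frac{1}{66234}\right) = \left(24074 + 0\right) \left(- \frac{1}{66234}\right) = 24074 \left(- \frac{1}{66234}\right) = - \frac{12037}{33117}$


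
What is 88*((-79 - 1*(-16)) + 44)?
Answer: -1672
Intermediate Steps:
88*((-79 - 1*(-16)) + 44) = 88*((-79 + 16) + 44) = 88*(-63 + 44) = 88*(-19) = -1672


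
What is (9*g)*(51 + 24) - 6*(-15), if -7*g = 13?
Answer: -8145/7 ≈ -1163.6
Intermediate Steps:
g = -13/7 (g = -⅐*13 = -13/7 ≈ -1.8571)
(9*g)*(51 + 24) - 6*(-15) = (9*(-13/7))*(51 + 24) - 6*(-15) = -117/7*75 + 90 = -8775/7 + 90 = -8145/7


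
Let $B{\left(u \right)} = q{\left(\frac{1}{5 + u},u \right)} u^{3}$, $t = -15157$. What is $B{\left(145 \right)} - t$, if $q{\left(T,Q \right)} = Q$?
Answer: $442065782$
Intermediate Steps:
$B{\left(u \right)} = u^{4}$ ($B{\left(u \right)} = u u^{3} = u^{4}$)
$B{\left(145 \right)} - t = 145^{4} - -15157 = 442050625 + 15157 = 442065782$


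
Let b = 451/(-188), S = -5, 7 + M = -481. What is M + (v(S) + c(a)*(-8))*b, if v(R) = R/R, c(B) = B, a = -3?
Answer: -103019/188 ≈ -547.97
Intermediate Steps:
M = -488 (M = -7 - 481 = -488)
v(R) = 1
b = -451/188 (b = 451*(-1/188) = -451/188 ≈ -2.3989)
M + (v(S) + c(a)*(-8))*b = -488 + (1 - 3*(-8))*(-451/188) = -488 + (1 + 24)*(-451/188) = -488 + 25*(-451/188) = -488 - 11275/188 = -103019/188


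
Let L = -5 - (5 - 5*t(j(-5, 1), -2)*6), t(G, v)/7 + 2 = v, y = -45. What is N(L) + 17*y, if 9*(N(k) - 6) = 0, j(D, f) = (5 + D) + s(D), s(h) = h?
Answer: -759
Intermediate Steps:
j(D, f) = 5 + 2*D (j(D, f) = (5 + D) + D = 5 + 2*D)
t(G, v) = -14 + 7*v
L = -850 (L = -5 - (5 - 5*(-14 + 7*(-2))*6) = -5 - (5 - 5*(-14 - 14)*6) = -5 - (5 - (-140)*6) = -5 - (5 - 5*(-168)) = -5 - (5 + 840) = -5 - 1*845 = -5 - 845 = -850)
N(k) = 6 (N(k) = 6 + (⅑)*0 = 6 + 0 = 6)
N(L) + 17*y = 6 + 17*(-45) = 6 - 765 = -759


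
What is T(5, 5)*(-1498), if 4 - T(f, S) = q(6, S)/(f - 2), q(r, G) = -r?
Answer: -8988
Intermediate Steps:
T(f, S) = 4 + 6/(-2 + f) (T(f, S) = 4 - (-1*6)/(f - 2) = 4 - (-6)/(-2 + f) = 4 + 6/(-2 + f))
T(5, 5)*(-1498) = (2*(-1 + 2*5)/(-2 + 5))*(-1498) = (2*(-1 + 10)/3)*(-1498) = (2*(⅓)*9)*(-1498) = 6*(-1498) = -8988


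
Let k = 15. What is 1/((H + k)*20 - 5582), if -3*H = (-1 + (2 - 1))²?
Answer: -1/5282 ≈ -0.00018932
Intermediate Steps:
H = 0 (H = -(-1 + (2 - 1))²/3 = -(-1 + 1)²/3 = -⅓*0² = -⅓*0 = 0)
1/((H + k)*20 - 5582) = 1/((0 + 15)*20 - 5582) = 1/(15*20 - 5582) = 1/(300 - 5582) = 1/(-5282) = -1/5282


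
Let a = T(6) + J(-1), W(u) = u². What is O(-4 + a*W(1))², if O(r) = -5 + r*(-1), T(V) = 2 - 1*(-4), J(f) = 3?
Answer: 100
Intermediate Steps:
T(V) = 6 (T(V) = 2 + 4 = 6)
a = 9 (a = 6 + 3 = 9)
O(r) = -5 - r
O(-4 + a*W(1))² = (-5 - (-4 + 9*1²))² = (-5 - (-4 + 9*1))² = (-5 - (-4 + 9))² = (-5 - 1*5)² = (-5 - 5)² = (-10)² = 100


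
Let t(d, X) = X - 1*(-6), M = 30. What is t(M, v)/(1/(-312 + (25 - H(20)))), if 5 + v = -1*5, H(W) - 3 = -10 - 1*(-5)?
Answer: 1140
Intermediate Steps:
H(W) = -2 (H(W) = 3 + (-10 - 1*(-5)) = 3 + (-10 + 5) = 3 - 5 = -2)
v = -10 (v = -5 - 1*5 = -5 - 5 = -10)
t(d, X) = 6 + X (t(d, X) = X + 6 = 6 + X)
t(M, v)/(1/(-312 + (25 - H(20)))) = (6 - 10)/(1/(-312 + (25 - 1*(-2)))) = -4/(1/(-312 + (25 + 2))) = -4/(1/(-312 + 27)) = -4/(1/(-285)) = -4/(-1/285) = -4*(-285) = 1140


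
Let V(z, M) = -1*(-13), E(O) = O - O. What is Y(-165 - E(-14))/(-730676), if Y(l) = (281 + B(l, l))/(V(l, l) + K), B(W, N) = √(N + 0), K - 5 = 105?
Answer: -281/89873148 - I*√165/89873148 ≈ -3.1266e-6 - 1.4293e-7*I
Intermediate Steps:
E(O) = 0
K = 110 (K = 5 + 105 = 110)
V(z, M) = 13
B(W, N) = √N
Y(l) = 281/123 + √l/123 (Y(l) = (281 + √l)/(13 + 110) = (281 + √l)/123 = (281 + √l)*(1/123) = 281/123 + √l/123)
Y(-165 - E(-14))/(-730676) = (281/123 + √(-165 - 1*0)/123)/(-730676) = (281/123 + √(-165 + 0)/123)*(-1/730676) = (281/123 + √(-165)/123)*(-1/730676) = (281/123 + (I*√165)/123)*(-1/730676) = (281/123 + I*√165/123)*(-1/730676) = -281/89873148 - I*√165/89873148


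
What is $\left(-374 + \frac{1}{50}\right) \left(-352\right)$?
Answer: $\frac{3291024}{25} \approx 1.3164 \cdot 10^{5}$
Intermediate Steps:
$\left(-374 + \frac{1}{50}\right) \left(-352\right) = \left(- \frac{18699}{50}\right) \left(-352\right) = \frac{3291024}{25}$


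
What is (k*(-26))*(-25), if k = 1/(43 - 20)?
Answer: 650/23 ≈ 28.261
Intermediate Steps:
k = 1/23 ≈ 0.043478
(k*(-26))*(-25) = ((1/23)*(-26))*(-25) = -26/23*(-25) = 650/23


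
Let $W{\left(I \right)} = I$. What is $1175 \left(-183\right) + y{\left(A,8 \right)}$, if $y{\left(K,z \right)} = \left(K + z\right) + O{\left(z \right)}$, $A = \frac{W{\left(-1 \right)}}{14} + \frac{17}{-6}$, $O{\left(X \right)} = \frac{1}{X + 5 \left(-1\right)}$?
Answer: $- \frac{1505137}{7} \approx -2.1502 \cdot 10^{5}$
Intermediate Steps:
$O{\left(X \right)} = \frac{1}{-5 + X}$ ($O{\left(X \right)} = \frac{1}{X - 5} = \frac{1}{-5 + X}$)
$A = - \frac{61}{21}$ ($A = - \frac{1}{14} + \frac{17}{-6} = \left(-1\right) \frac{1}{14} + 17 \left(- \frac{1}{6}\right) = - \frac{1}{14} - \frac{17}{6} = - \frac{61}{21} \approx -2.9048$)
$y{\left(K,z \right)} = K + z + \frac{1}{-5 + z}$ ($y{\left(K,z \right)} = \left(K + z\right) + \frac{1}{-5 + z} = K + z + \frac{1}{-5 + z}$)
$1175 \left(-183\right) + y{\left(A,8 \right)} = 1175 \left(-183\right) + \frac{1 + \left(-5 + 8\right) \left(- \frac{61}{21} + 8\right)}{-5 + 8} = -215025 + \frac{1 + 3 \cdot \frac{107}{21}}{3} = -215025 + \frac{1 + \frac{107}{7}}{3} = -215025 + \frac{1}{3} \cdot \frac{114}{7} = -215025 + \frac{38}{7} = - \frac{1505137}{7}$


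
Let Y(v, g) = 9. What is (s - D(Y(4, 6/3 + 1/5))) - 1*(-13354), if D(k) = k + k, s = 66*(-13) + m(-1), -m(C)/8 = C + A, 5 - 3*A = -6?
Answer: 37370/3 ≈ 12457.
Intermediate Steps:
A = 11/3 (A = 5/3 - ⅓*(-6) = 5/3 + 2 = 11/3 ≈ 3.6667)
m(C) = -88/3 - 8*C (m(C) = -8*(C + 11/3) = -8*(11/3 + C) = -88/3 - 8*C)
s = -2638/3 (s = 66*(-13) + (-88/3 - 8*(-1)) = -858 + (-88/3 + 8) = -858 - 64/3 = -2638/3 ≈ -879.33)
D(k) = 2*k
(s - D(Y(4, 6/3 + 1/5))) - 1*(-13354) = (-2638/3 - 2*9) - 1*(-13354) = (-2638/3 - 1*18) + 13354 = (-2638/3 - 18) + 13354 = -2692/3 + 13354 = 37370/3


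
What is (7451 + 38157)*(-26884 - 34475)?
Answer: -2798461272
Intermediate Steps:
(7451 + 38157)*(-26884 - 34475) = 45608*(-61359) = -2798461272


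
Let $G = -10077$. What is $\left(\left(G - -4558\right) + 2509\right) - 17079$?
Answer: $-20089$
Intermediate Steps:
$\left(\left(G - -4558\right) + 2509\right) - 17079 = \left(\left(-10077 - -4558\right) + 2509\right) - 17079 = \left(\left(-10077 + 4558\right) + 2509\right) - 17079 = \left(-5519 + 2509\right) - 17079 = -3010 - 17079 = -20089$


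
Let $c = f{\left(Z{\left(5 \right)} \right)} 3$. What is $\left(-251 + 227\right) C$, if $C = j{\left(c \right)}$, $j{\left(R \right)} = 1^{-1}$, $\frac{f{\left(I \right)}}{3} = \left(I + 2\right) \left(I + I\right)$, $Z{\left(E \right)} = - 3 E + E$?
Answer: $-24$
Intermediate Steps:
$Z{\left(E \right)} = - 2 E$
$f{\left(I \right)} = 6 I \left(2 + I\right)$ ($f{\left(I \right)} = 3 \left(I + 2\right) \left(I + I\right) = 3 \left(2 + I\right) 2 I = 3 \cdot 2 I \left(2 + I\right) = 6 I \left(2 + I\right)$)
$c = 1440$ ($c = 6 \left(\left(-2\right) 5\right) \left(2 - 10\right) 3 = 6 \left(-10\right) \left(2 - 10\right) 3 = 6 \left(-10\right) \left(-8\right) 3 = 480 \cdot 3 = 1440$)
$j{\left(R \right)} = 1$
$C = 1$
$\left(-251 + 227\right) C = \left(-251 + 227\right) 1 = \left(-24\right) 1 = -24$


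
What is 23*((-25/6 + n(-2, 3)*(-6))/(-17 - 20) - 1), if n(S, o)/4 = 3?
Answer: 5405/222 ≈ 24.347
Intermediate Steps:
n(S, o) = 12 (n(S, o) = 4*3 = 12)
23*((-25/6 + n(-2, 3)*(-6))/(-17 - 20) - 1) = 23*((-25/6 + 12*(-6))/(-17 - 20) - 1) = 23*((-25*1/6 - 72)/(-37) - 1) = 23*((-25/6 - 72)*(-1/37) - 1) = 23*(-457/6*(-1/37) - 1) = 23*(457/222 - 1) = 23*(235/222) = 5405/222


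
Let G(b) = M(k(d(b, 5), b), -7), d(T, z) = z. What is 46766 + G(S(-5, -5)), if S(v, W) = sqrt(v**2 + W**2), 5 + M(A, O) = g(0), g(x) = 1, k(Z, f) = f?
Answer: 46762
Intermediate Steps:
M(A, O) = -4 (M(A, O) = -5 + 1 = -4)
S(v, W) = sqrt(W**2 + v**2)
G(b) = -4
46766 + G(S(-5, -5)) = 46766 - 4 = 46762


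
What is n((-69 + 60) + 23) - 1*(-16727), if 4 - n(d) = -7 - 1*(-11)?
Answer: 16727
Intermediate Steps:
n(d) = 0 (n(d) = 4 - (-7 - 1*(-11)) = 4 - (-7 + 11) = 4 - 1*4 = 4 - 4 = 0)
n((-69 + 60) + 23) - 1*(-16727) = 0 - 1*(-16727) = 0 + 16727 = 16727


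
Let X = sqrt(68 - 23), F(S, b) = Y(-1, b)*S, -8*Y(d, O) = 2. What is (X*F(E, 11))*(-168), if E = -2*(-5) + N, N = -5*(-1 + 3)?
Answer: 0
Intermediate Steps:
N = -10 (N = -5*2 = -10)
E = 0 (E = -2*(-5) - 10 = 10 - 10 = 0)
Y(d, O) = -1/4 (Y(d, O) = -1/8*2 = -1/4)
F(S, b) = -S/4
X = 3*sqrt(5) (X = sqrt(45) = 3*sqrt(5) ≈ 6.7082)
(X*F(E, 11))*(-168) = ((3*sqrt(5))*(-1/4*0))*(-168) = ((3*sqrt(5))*0)*(-168) = 0*(-168) = 0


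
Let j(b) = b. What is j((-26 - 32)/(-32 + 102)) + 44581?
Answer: 1560306/35 ≈ 44580.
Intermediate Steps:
j((-26 - 32)/(-32 + 102)) + 44581 = (-26 - 32)/(-32 + 102) + 44581 = -58/70 + 44581 = -58*1/70 + 44581 = -29/35 + 44581 = 1560306/35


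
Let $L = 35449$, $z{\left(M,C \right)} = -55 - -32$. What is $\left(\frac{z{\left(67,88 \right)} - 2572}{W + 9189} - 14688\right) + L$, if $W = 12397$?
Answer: $\frac{448144351}{21586} \approx 20761.0$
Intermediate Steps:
$z{\left(M,C \right)} = -23$ ($z{\left(M,C \right)} = -55 + 32 = -23$)
$\left(\frac{z{\left(67,88 \right)} - 2572}{W + 9189} - 14688\right) + L = \left(\frac{-23 - 2572}{12397 + 9189} - 14688\right) + 35449 = \left(- \frac{2595}{21586} - 14688\right) + 35449 = - \frac{317057763}{21586} + 35449 = \frac{448144351}{21586}$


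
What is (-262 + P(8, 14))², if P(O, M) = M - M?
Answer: 68644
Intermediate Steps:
P(O, M) = 0
(-262 + P(8, 14))² = (-262 + 0)² = (-262)² = 68644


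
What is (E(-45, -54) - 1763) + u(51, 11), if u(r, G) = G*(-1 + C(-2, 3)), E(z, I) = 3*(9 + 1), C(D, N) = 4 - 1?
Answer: -1711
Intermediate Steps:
C(D, N) = 3
E(z, I) = 30 (E(z, I) = 3*10 = 30)
u(r, G) = 2*G (u(r, G) = G*(-1 + 3) = G*2 = 2*G)
(E(-45, -54) - 1763) + u(51, 11) = (30 - 1763) + 2*11 = -1733 + 22 = -1711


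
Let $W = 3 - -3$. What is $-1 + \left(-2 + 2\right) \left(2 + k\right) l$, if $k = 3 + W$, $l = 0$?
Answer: $-1$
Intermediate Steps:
$W = 6$ ($W = 3 + 3 = 6$)
$k = 9$ ($k = 3 + 6 = 9$)
$-1 + \left(-2 + 2\right) \left(2 + k\right) l = -1 + \left(-2 + 2\right) \left(2 + 9\right) 0 = -1 + 0 \cdot 11 \cdot 0 = -1 + 0 \cdot 0 = -1 + 0 = -1$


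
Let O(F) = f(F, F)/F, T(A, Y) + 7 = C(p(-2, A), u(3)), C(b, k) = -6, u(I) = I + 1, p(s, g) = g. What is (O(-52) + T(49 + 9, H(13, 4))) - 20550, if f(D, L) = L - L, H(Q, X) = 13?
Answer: -20563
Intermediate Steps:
u(I) = 1 + I
T(A, Y) = -13 (T(A, Y) = -7 - 6 = -13)
f(D, L) = 0
O(F) = 0 (O(F) = 0/F = 0)
(O(-52) + T(49 + 9, H(13, 4))) - 20550 = (0 - 13) - 20550 = -13 - 20550 = -20563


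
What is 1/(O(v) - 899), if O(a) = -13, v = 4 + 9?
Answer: -1/912 ≈ -0.0010965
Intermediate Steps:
v = 13
1/(O(v) - 899) = 1/(-13 - 899) = 1/(-912) = -1/912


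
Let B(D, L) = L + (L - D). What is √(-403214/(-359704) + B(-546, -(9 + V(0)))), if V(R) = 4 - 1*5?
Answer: √4295008157821/89926 ≈ 23.046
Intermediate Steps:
V(R) = -1 (V(R) = 4 - 5 = -1)
B(D, L) = -D + 2*L
√(-403214/(-359704) + B(-546, -(9 + V(0)))) = √(-403214/(-359704) + (-1*(-546) + 2*(-(9 - 1)))) = √(-403214*(-1/359704) + (546 + 2*(-1*8))) = √(201607/179852 + (546 + 2*(-8))) = √(201607/179852 + (546 - 16)) = √(201607/179852 + 530) = √(95523167/179852) = √4295008157821/89926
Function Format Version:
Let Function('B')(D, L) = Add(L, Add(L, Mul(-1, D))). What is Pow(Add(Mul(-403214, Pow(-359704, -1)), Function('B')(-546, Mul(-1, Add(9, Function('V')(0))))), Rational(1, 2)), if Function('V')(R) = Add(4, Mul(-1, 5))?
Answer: Mul(Rational(1, 89926), Pow(4295008157821, Rational(1, 2))) ≈ 23.046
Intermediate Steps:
Function('V')(R) = -1 (Function('V')(R) = Add(4, -5) = -1)
Function('B')(D, L) = Add(Mul(-1, D), Mul(2, L))
Pow(Add(Mul(-403214, Pow(-359704, -1)), Function('B')(-546, Mul(-1, Add(9, Function('V')(0))))), Rational(1, 2)) = Pow(Add(Mul(-403214, Pow(-359704, -1)), Add(Mul(-1, -546), Mul(2, Mul(-1, Add(9, -1))))), Rational(1, 2)) = Pow(Add(Mul(-403214, Rational(-1, 359704)), Add(546, Mul(2, Mul(-1, 8)))), Rational(1, 2)) = Pow(Add(Rational(201607, 179852), Add(546, Mul(2, -8))), Rational(1, 2)) = Pow(Add(Rational(201607, 179852), Add(546, -16)), Rational(1, 2)) = Pow(Add(Rational(201607, 179852), 530), Rational(1, 2)) = Pow(Rational(95523167, 179852), Rational(1, 2)) = Mul(Rational(1, 89926), Pow(4295008157821, Rational(1, 2)))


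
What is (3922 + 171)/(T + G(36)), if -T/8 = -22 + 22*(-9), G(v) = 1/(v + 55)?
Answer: 372463/160161 ≈ 2.3256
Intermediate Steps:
G(v) = 1/(55 + v)
T = 1760 (T = -8*(-22 + 22*(-9)) = -8*(-22 - 198) = -8*(-220) = 1760)
(3922 + 171)/(T + G(36)) = (3922 + 171)/(1760 + 1/(55 + 36)) = 4093/(1760 + 1/91) = 4093/(160161/91) = 4093*(91/160161) = 372463/160161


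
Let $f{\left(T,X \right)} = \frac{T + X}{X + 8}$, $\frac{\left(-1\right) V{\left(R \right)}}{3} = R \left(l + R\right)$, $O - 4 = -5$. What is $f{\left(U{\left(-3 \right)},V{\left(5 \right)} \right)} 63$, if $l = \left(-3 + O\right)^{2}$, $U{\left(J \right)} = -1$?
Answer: $\frac{19908}{307} \approx 64.847$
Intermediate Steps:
$O = -1$ ($O = 4 - 5 = -1$)
$l = 16$ ($l = \left(-3 - 1\right)^{2} = \left(-4\right)^{2} = 16$)
$V{\left(R \right)} = - 3 R \left(16 + R\right)$
$f{\left(T,X \right)} = \frac{T + X}{8 + X}$
$f{\left(U{\left(-3 \right)},V{\left(5 \right)} \right)} 63 = \frac{-1 - 15 \left(16 + 5\right)}{8 - 15 \left(16 + 5\right)} 63 = \frac{-1 - 15 \cdot 21}{8 - 15 \cdot 21} \cdot 63 = \frac{-1 - 315}{8 - 315} \cdot 63 = \frac{1}{-307} \left(-316\right) 63 = \left(- \frac{1}{307}\right) \left(-316\right) 63 = \frac{316}{307} \cdot 63 = \frac{19908}{307}$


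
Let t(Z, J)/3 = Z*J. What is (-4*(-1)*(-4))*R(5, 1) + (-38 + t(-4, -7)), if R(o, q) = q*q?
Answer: 30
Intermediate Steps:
R(o, q) = q**2
t(Z, J) = 3*J*Z (t(Z, J) = 3*(Z*J) = 3*(J*Z) = 3*J*Z)
(-4*(-1)*(-4))*R(5, 1) + (-38 + t(-4, -7)) = (-4*(-1)*(-4))*1**2 + (-38 + 3*(-7)*(-4)) = (4*(-4))*1 + (-38 + 84) = -16*1 + 46 = -16 + 46 = 30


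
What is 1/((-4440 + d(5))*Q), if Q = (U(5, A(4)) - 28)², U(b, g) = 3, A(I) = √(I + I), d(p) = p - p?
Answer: -1/2775000 ≈ -3.6036e-7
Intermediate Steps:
d(p) = 0
A(I) = √2*√I (A(I) = √(2*I) = √2*√I)
Q = 625 (Q = (3 - 28)² = (-25)² = 625)
1/((-4440 + d(5))*Q) = 1/((-4440 + 0)*625) = (1/625)/(-4440) = -1/4440*1/625 = -1/2775000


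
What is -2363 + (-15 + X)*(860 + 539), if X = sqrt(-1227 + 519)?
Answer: -23348 + 2798*I*sqrt(177) ≈ -23348.0 + 37225.0*I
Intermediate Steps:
X = 2*I*sqrt(177) (X = sqrt(-708) = 2*I*sqrt(177) ≈ 26.608*I)
-2363 + (-15 + X)*(860 + 539) = -2363 + (-15 + 2*I*sqrt(177))*(860 + 539) = -2363 + (-15 + 2*I*sqrt(177))*1399 = -2363 + (-20985 + 2798*I*sqrt(177)) = -23348 + 2798*I*sqrt(177)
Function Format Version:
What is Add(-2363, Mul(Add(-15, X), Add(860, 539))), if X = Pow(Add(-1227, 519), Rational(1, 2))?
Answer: Add(-23348, Mul(2798, I, Pow(177, Rational(1, 2)))) ≈ Add(-23348., Mul(37225., I))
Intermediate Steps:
X = Mul(2, I, Pow(177, Rational(1, 2))) (X = Pow(-708, Rational(1, 2)) = Mul(2, I, Pow(177, Rational(1, 2))) ≈ Mul(26.608, I))
Add(-2363, Mul(Add(-15, X), Add(860, 539))) = Add(-2363, Mul(Add(-15, Mul(2, I, Pow(177, Rational(1, 2)))), Add(860, 539))) = Add(-2363, Mul(Add(-15, Mul(2, I, Pow(177, Rational(1, 2)))), 1399)) = Add(-2363, Add(-20985, Mul(2798, I, Pow(177, Rational(1, 2))))) = Add(-23348, Mul(2798, I, Pow(177, Rational(1, 2))))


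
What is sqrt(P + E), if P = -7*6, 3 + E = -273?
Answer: I*sqrt(318) ≈ 17.833*I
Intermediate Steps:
E = -276 (E = -3 - 273 = -276)
P = -42
sqrt(P + E) = sqrt(-42 - 276) = sqrt(-318) = I*sqrt(318)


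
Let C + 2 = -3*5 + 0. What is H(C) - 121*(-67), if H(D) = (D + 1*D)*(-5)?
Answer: 8277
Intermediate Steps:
C = -17 (C = -2 + (-3*5 + 0) = -2 + (-15 + 0) = -2 - 15 = -17)
H(D) = -10*D (H(D) = (D + D)*(-5) = (2*D)*(-5) = -10*D)
H(C) - 121*(-67) = -10*(-17) - 121*(-67) = 170 + 8107 = 8277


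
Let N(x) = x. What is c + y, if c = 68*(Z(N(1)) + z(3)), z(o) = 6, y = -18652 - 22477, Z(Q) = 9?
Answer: -40109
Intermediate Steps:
y = -41129
c = 1020 (c = 68*(9 + 6) = 68*15 = 1020)
c + y = 1020 - 41129 = -40109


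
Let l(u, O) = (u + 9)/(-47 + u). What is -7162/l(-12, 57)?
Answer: -422558/3 ≈ -1.4085e+5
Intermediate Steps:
l(u, O) = (9 + u)/(-47 + u)
-7162/l(-12, 57) = -7162*(-47 - 12)/(9 - 12) = -7162/(-3/(-59)) = -7162/((-1/59*(-3))) = -7162/3/59 = -7162*59/3 = -422558/3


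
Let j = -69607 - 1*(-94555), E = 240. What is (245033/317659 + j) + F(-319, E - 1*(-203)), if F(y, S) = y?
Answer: 7823868544/317659 ≈ 24630.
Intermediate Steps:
j = 24948 (j = -69607 + 94555 = 24948)
(245033/317659 + j) + F(-319, E - 1*(-203)) = (245033/317659 + 24948) - 319 = 7925201765/317659 - 319 = 7823868544/317659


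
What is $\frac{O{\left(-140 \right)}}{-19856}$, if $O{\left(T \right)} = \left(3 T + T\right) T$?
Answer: $- \frac{4900}{1241} \approx -3.9484$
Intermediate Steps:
$O{\left(T \right)} = 4 T^{2}$ ($O{\left(T \right)} = 4 T T = 4 T^{2}$)
$\frac{O{\left(-140 \right)}}{-19856} = \frac{4 \left(-140\right)^{2}}{-19856} = 4 \cdot 19600 \left(- \frac{1}{19856}\right) = 78400 \left(- \frac{1}{19856}\right) = - \frac{4900}{1241}$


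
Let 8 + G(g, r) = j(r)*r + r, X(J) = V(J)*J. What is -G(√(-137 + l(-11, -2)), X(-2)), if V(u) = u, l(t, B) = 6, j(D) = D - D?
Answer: 4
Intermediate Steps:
j(D) = 0
X(J) = J² (X(J) = J*J = J²)
G(g, r) = -8 + r (G(g, r) = -8 + (0*r + r) = -8 + (0 + r) = -8 + r)
-G(√(-137 + l(-11, -2)), X(-2)) = -(-8 + (-2)²) = -(-8 + 4) = -1*(-4) = 4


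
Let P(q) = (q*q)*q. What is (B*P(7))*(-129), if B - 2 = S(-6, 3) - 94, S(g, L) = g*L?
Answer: 4867170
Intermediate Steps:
S(g, L) = L*g
P(q) = q³ (P(q) = q²*q = q³)
B = -110 (B = 2 + (3*(-6) - 94) = 2 + (-18 - 94) = 2 - 112 = -110)
(B*P(7))*(-129) = -110*7³*(-129) = -110*343*(-129) = -37730*(-129) = 4867170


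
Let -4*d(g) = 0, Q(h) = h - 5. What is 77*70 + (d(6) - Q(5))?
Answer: 5390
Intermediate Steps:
Q(h) = -5 + h
d(g) = 0 (d(g) = -¼*0 = 0)
77*70 + (d(6) - Q(5)) = 77*70 + (0 - (-5 + 5)) = 5390 + (0 - 1*0) = 5390 + (0 + 0) = 5390 + 0 = 5390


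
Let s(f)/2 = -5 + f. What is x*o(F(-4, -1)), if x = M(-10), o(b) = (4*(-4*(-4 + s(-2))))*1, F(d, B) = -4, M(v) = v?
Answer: -2880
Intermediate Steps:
s(f) = -10 + 2*f (s(f) = 2*(-5 + f) = -10 + 2*f)
o(b) = 288 (o(b) = (4*(-4*(-4 + (-10 + 2*(-2)))))*1 = (4*(-4*(-4 + (-10 - 4))))*1 = (4*(-4*(-4 - 14)))*1 = (4*(-4*(-18)))*1 = (4*72)*1 = 288*1 = 288)
x = -10
x*o(F(-4, -1)) = -10*288 = -2880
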